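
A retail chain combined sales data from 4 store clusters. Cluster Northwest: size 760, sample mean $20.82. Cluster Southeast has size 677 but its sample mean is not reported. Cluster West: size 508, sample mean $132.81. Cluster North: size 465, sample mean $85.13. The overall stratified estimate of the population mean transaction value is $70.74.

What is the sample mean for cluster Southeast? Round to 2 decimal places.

70.32

Σ Nₕx̄ₕ = N·μ, so 677·x̄_Southeast = 2410·70.74 − (760·20.82 + 508·132.81 + 465·85.13).
= 170483.4 − 122876.13 = 47607.27.
x̄_Southeast = 47607.27 / 677 = 70.3209... → 70.32.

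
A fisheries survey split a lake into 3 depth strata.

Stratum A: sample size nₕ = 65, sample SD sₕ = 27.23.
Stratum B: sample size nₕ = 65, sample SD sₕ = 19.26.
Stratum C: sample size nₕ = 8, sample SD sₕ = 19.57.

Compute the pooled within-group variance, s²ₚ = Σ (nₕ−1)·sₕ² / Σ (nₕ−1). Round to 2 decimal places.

Degrees of freedom: 64 + 64 + 7 = 135.
Σ(nₕ−1)sₕ² = 64·741.4729 + 64·370.9476 + 7·382.9849 = 73875.8063.
s²ₚ = 73875.8063 / 135 = 547.2282... → 547.23.

547.23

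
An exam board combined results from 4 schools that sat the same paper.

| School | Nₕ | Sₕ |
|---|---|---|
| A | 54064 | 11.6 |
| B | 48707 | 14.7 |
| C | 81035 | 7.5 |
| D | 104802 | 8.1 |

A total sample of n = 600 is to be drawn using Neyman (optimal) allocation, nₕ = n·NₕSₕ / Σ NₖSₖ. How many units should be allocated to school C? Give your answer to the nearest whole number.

Σ NₕSₕ = 54064·11.6 + 48707·14.7 + 81035·7.5 + 104802·8.1 = 2799794.
Share for C: 607762.5/2799794 = 0.21707.
n_C = 600 × 0.21707 = 130.244... → 130.

130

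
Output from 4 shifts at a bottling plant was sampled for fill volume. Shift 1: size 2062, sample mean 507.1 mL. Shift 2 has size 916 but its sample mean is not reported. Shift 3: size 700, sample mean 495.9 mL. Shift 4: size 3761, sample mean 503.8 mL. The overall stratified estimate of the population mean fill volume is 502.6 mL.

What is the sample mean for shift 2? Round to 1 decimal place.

N = 2062 + 916 + 700 + 3761 = 7439.
Overall total = μ·N = 502.6·7439 = 3738841.4.
Subtract the known strata: 2062·507.1 + 700·495.9 + 3761·503.8 = 3287562.
Remaining total for shift 2: 3738841.4 − 3287562 = 451279.4.
Divide by its size: 451279.4 / 916 = 492.663... → 492.7.

492.7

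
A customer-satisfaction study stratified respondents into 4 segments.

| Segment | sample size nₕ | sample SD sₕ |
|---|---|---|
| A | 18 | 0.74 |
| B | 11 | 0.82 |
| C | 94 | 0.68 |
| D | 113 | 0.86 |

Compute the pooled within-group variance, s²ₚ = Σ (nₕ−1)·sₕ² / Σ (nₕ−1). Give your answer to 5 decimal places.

0.61152

Degrees of freedom: 17 + 10 + 93 + 112 = 232.
Σ(nₕ−1)sₕ² = 17·0.5476 + 10·0.6724 + 93·0.4624 + 112·0.7396 = 141.8716.
s²ₚ = 141.8716 / 232 = 0.6115155... → 0.61152.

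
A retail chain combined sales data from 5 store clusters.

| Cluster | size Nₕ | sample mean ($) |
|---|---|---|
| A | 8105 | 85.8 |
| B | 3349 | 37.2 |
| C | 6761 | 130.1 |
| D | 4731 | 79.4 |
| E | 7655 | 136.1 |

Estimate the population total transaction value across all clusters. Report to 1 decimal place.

3117084.8

A: 8105·85.8 = 695409
B: 3349·37.2 = 124582.8
C: 6761·130.1 = 879606.1
D: 4731·79.4 = 375641.4
E: 7655·136.1 = 1041845.5
τ̂ = Σ Nₕx̄ₕ = 3117084.8.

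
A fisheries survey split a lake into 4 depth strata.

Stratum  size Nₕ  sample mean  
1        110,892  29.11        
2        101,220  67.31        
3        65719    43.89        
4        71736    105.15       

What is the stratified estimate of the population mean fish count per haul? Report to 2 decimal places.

N = 110892 + 101220 + 65719 + 71736 = 349567.
Overall mean = Σ (Nₕ/N)·x̄ₕ — weight by population share, not a simple average.
Σ Nₕx̄ₕ = 110892·29.11 + 101220·67.31 + 65719·43.89 + 71736·105.15 = 3228066.12 + 6813118.2 + 2884406.91 + 7543040.4 = 20468631.63.
Divide by N: 20468631.63 / 349567 = 58.5542... → 58.55.

58.55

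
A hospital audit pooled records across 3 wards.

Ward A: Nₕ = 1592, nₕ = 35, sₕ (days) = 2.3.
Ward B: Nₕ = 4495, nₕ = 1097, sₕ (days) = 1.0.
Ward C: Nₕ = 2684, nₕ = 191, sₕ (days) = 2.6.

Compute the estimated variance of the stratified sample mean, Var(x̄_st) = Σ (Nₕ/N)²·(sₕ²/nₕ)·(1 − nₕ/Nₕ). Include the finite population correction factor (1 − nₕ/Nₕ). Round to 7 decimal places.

N = 8771. Term for each stratum: Wₕ²sₕ²/nₕ·(1−nₕ/Nₕ).
Var(x̄_st) = 0.0048699116 + 0.0001809873 + 0.0030783635 = 0.0081292625 → 0.0081293.

0.0081293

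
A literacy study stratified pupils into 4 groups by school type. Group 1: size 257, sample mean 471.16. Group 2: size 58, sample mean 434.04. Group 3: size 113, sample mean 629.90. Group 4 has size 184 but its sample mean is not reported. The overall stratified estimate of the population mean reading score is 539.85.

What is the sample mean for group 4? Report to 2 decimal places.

613.84

N = 257 + 58 + 113 + 184 = 612.
Overall total = μ·N = 539.85·612 = 330388.2.
Subtract the known strata: 257·471.16 + 58·434.04 + 113·629.90 = 217441.14.
Remaining total for group 4: 330388.2 − 217441.14 = 112947.06.
Divide by its size: 112947.06 / 184 = 613.8427... → 613.84.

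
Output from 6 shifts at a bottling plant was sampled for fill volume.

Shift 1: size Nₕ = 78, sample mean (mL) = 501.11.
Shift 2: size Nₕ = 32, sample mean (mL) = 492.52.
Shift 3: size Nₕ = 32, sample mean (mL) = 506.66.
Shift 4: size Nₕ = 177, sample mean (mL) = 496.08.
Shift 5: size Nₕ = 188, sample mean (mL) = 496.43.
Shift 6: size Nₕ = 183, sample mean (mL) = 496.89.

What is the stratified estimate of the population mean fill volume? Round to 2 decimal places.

N = 78 + 32 + 32 + 177 + 188 + 183 = 690.
Weight each subgroup mean by Nₕ/N and sum.
Σ Nₕx̄ₕ = 78·501.11 + 32·492.52 + 32·506.66 + 177·496.08 + 188·496.43 + 183·496.89 = 39086.58 + 15760.64 + 16213.12 + 87806.16 + 93328.84 + 90930.87 = 343126.21.
Divide by N: 343126.21 / 690 = 497.2844... → 497.28.

497.28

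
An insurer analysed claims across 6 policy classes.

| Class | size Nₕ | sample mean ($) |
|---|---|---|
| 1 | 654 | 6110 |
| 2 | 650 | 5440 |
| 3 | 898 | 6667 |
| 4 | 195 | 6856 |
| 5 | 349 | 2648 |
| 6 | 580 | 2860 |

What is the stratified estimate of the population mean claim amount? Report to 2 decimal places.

x̄_st = (Σ Nₕx̄ₕ) / (Σ Nₕ) = (654·6110 + 650·5440 + 898·6667 + 195·6856 + 349·2648 + 580·2860) / 3326
= 17438778 / 3326 = 5243.1684... → 5243.17.

5243.17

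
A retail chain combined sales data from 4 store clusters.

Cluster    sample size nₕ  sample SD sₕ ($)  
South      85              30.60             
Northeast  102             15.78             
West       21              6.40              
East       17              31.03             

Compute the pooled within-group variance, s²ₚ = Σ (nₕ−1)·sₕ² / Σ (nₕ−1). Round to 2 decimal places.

South: (85−1)·30.60² = 84·936.36 = 78654.24
Northeast: (102−1)·15.78² = 101·249.0084 = 25149.8484
West: (21−1)·6.40² = 20·40.96 = 819.2
East: (17−1)·31.03² = 16·962.8609 = 15405.7744
Numerator = 120029.0628; denominator = Σ(nₕ−1) = 221.
s²ₚ = 120029.0628/221 = 543.1179... → 543.12.

543.12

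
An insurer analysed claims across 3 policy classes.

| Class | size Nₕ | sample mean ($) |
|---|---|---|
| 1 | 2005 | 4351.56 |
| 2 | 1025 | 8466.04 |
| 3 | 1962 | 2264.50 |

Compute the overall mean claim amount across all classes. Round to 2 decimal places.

4376.11

N = 4992; weights Wₕ = Nₕ/N = (0.4016, 0.2053, 0.3930).
x̄_st = Σ Wₕ·x̄ₕ = 0.4016·4351.56 + 0.2053·8466.04 + 0.3930·2264.50 ≈ 4376.1053...
→ 4376.11.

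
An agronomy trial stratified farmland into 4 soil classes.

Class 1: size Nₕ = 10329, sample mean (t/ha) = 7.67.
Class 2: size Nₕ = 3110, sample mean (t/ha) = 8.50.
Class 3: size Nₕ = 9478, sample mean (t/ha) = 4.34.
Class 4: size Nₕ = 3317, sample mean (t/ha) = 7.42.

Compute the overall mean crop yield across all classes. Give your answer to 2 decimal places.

N = 10329 + 3110 + 9478 + 3317 = 26234.
The stratified mean weights each stratum mean by its population share Nₕ/N.
Σ Nₕx̄ₕ = 10329·7.67 + 3110·8.50 + 9478·4.34 + 3317·7.42 = 79223.43 + 26435 + 41134.52 + 24612.14 = 171405.09.
Divide by N: 171405.09 / 26234 = 6.5337... → 6.53.

6.53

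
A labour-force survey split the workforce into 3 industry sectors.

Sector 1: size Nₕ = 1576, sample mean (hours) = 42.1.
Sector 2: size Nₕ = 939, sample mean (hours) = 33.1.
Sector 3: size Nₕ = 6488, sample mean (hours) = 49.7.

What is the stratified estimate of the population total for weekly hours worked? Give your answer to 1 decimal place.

Population total = Σ Nₕ·x̄ₕ (each stratum's size times its mean).
1576·42.1 + 939·33.1 + 6488·49.7 = 66349.6 + 31080.9 + 322453.6 = 419884.1.

419884.1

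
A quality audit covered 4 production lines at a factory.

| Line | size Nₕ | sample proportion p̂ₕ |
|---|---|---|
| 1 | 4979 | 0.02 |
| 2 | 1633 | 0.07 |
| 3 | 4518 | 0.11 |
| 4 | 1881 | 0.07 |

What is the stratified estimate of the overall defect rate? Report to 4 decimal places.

Wₕ = Nₕ/N with N = 13011: 0.3827, 0.1255, 0.3472, 0.1446.
p̂_st = 0.3827·0.02 + 0.1255·0.07 + 0.3472·0.11 + 0.1446·0.07 ≈ 0.064756... → 0.0648.

0.0648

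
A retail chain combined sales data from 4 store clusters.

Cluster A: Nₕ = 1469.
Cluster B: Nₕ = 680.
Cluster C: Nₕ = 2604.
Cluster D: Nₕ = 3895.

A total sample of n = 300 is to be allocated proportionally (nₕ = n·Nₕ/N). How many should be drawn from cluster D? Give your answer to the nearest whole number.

N = 1469 + 680 + 2604 + 3895 = 8648.
n_D = 300·3895/8648 = 135.118... → 135.

135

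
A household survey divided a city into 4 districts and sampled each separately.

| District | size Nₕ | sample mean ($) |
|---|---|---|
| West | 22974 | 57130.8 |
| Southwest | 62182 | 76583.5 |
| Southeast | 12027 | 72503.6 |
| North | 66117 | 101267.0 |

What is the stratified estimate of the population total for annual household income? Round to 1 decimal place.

13642109232.4

West: 22974·57130.8 = 1312522999.2
Southwest: 62182·76583.5 = 4762115197
Southeast: 12027·72503.6 = 872000797.2
North: 66117·101267.0 = 6695470239
τ̂ = Σ Nₕx̄ₕ = 13642109232.4.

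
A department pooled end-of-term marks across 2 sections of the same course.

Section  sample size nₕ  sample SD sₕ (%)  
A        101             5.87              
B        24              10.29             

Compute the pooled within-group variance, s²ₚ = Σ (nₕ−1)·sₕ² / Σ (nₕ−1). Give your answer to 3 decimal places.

47.813

Degrees of freedom: 100 + 23 = 123.
Σ(nₕ−1)sₕ² = 100·34.4569 + 23·105.8841 = 5881.0243.
s²ₚ = 5881.0243 / 123 = 47.81321... → 47.813.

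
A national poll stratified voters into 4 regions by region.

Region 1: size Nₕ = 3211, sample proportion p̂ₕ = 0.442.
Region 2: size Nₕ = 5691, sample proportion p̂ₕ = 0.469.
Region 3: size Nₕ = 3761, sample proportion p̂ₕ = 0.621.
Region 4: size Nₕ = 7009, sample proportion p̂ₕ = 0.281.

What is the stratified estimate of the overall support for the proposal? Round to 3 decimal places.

N = 3211 + 5691 + 3761 + 7009 = 19672.
Overall proportion = Σ (Nₕ/N)·p̂ₕ.
Σ Nₕp̂ₕ = 1419.262 + 2669.079 + 2335.581 + 1969.529 = 8393.451.
8393.451 / 19672 = 0.42667... → 0.427.

0.427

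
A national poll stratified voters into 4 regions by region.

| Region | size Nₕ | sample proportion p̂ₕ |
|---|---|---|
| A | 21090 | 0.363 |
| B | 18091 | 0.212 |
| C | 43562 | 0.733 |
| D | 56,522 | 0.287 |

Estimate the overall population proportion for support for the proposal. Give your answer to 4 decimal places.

0.4283

N = 21090 + 18091 + 43562 + 56522 = 139265.
Overall proportion = Σ (Nₕ/N)·p̂ₕ.
Σ Nₕp̂ₕ = 7655.67 + 3835.292 + 31930.946 + 16221.814 = 59643.722.
59643.722 / 139265 = 0.428275... → 0.4283.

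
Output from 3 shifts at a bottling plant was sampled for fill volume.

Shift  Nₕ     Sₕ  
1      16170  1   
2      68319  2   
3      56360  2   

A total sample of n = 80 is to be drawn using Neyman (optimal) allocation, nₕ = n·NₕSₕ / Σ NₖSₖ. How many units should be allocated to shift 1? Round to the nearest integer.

Σ NₕSₕ = 16170·1 + 68319·2 + 56360·2 = 265528.
Share for 1: 16170/265528 = 0.06090.
n_1 = 80 × 0.06090 = 4.872... → 5.

5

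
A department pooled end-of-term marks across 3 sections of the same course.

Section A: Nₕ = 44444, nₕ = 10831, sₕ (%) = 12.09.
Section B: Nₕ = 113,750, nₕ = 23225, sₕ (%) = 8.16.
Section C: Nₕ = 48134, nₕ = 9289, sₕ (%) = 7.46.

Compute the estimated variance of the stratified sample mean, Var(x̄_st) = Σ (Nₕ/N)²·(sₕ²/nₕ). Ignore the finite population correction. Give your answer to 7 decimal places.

0.0018236

N = 206328. Term for each stratum: Wₕ²sₕ²/nₕ.
Var(x̄_st) = 0.0006261725 + 0.0008713870 + 0.0003260591 = 0.0018236185 → 0.0018236.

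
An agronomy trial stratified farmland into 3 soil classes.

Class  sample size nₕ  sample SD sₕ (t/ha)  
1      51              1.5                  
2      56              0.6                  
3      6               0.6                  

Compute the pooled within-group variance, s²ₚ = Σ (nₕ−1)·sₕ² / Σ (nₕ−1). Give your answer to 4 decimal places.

1.2191

Degrees of freedom: 50 + 55 + 5 = 110.
Σ(nₕ−1)sₕ² = 50·2.25 + 55·0.36 + 5·0.36 = 134.1.
s²ₚ = 134.1 / 110 = 1.219091... → 1.2191.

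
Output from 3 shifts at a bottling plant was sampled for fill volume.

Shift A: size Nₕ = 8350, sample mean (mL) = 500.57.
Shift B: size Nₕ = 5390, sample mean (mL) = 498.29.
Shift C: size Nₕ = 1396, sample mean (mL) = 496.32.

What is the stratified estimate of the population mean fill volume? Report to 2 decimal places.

N = 8350 + 5390 + 1396 = 15136.
Overall mean = Σ (Nₕ/N)·x̄ₕ — weight by population share, not a simple average.
Σ Nₕx̄ₕ = 8350·500.57 + 5390·498.29 + 1396·496.32 = 4179759.5 + 2685783.1 + 692862.72 = 7558405.32.
Divide by N: 7558405.32 / 15136 = 499.3661... → 499.37.

499.37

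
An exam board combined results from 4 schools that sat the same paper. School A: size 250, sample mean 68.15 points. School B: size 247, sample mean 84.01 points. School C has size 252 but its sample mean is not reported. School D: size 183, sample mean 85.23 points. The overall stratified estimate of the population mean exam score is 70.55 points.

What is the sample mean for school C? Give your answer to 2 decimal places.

Σ Nₕx̄ₕ = N·μ, so 252·x̄_C = 932·70.55 − (250·68.15 + 247·84.01 + 183·85.23).
= 65752.6 − 53385.06 = 12367.54.
x̄_C = 12367.54 / 252 = 49.0775... → 49.08.

49.08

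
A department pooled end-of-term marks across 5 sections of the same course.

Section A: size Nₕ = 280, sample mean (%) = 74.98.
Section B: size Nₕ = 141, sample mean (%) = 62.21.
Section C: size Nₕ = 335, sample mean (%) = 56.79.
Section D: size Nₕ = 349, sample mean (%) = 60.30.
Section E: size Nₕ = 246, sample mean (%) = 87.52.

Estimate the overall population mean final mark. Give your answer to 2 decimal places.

N = 280 + 141 + 335 + 349 + 246 = 1351.
Overall mean = Σ (Nₕ/N)·x̄ₕ — weight by population share, not a simple average.
Σ Nₕx̄ₕ = 280·74.98 + 141·62.21 + 335·56.79 + 349·60.30 + 246·87.52 = 20994.4 + 8771.61 + 19024.65 + 21044.7 + 21529.92 = 91365.28.
Divide by N: 91365.28 / 1351 = 67.6279... → 67.63.

67.63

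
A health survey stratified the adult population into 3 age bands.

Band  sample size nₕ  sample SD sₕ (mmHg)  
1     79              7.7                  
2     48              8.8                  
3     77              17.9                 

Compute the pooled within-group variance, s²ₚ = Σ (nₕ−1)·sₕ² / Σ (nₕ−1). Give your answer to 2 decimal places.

162.27

1: (79−1)·7.7² = 78·59.29 = 4624.62
2: (48−1)·8.8² = 47·77.44 = 3639.68
3: (77−1)·17.9² = 76·320.41 = 24351.16
Numerator = 32615.46; denominator = Σ(nₕ−1) = 201.
s²ₚ = 32615.46/201 = 162.2660... → 162.27.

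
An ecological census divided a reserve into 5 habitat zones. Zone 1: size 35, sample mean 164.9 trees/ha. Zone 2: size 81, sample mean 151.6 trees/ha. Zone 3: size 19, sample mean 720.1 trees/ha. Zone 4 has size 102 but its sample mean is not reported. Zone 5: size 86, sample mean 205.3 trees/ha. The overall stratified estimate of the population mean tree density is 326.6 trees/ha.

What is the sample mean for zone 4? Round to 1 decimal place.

N = 35 + 81 + 19 + 102 + 86 = 323.
Overall total = μ·N = 326.6·323 = 105491.8.
Subtract the known strata: 35·164.9 + 81·151.6 + 19·720.1 + 86·205.3 = 49388.8.
Remaining total for zone 4: 105491.8 − 49388.8 = 56103.
Divide by its size: 56103 / 102 = 550.029... → 550.0.

550.0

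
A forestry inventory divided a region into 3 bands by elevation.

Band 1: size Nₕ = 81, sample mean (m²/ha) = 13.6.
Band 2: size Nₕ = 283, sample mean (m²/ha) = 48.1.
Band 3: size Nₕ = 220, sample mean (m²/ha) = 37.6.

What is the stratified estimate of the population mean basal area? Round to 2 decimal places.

39.36

x̄_st = (Σ Nₕx̄ₕ) / (Σ Nₕ) = (81·13.6 + 283·48.1 + 220·37.6) / 584
= 22985.9 / 584 = 39.3594... → 39.36.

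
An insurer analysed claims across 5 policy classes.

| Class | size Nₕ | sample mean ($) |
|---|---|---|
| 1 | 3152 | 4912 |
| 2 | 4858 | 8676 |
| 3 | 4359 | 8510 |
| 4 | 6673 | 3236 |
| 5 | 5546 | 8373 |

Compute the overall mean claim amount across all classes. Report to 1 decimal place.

N = 3152 + 4858 + 4359 + 6673 + 5546 = 24588.
Overall mean = Σ (Nₕ/N)·x̄ₕ — weight by population share, not a simple average.
Σ Nₕx̄ₕ = 3152·4912 + 4858·8676 + 4359·8510 + 6673·3236 + 5546·8373 = 15482624 + 42148008 + 37095090 + 21593828 + 46436658 = 162756208.
Divide by N: 162756208 / 24588 = 6619.335... → 6619.3.

6619.3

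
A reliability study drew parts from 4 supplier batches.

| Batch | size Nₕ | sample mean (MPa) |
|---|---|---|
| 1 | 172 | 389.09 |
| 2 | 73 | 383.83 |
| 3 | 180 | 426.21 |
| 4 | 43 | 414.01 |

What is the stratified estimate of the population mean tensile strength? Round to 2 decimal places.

x̄_st = (Σ Nₕx̄ₕ) / (Σ Nₕ) = (172·389.09 + 73·383.83 + 180·426.21 + 43·414.01) / 468
= 189463.3 / 468 = 404.8361... → 404.84.

404.84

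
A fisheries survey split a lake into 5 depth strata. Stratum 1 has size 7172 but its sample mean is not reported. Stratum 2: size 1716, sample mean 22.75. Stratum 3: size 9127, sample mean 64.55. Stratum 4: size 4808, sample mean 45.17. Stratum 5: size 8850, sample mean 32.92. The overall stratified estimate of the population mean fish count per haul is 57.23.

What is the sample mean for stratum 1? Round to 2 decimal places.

Σ Nₕx̄ₕ = N·μ, so 7172·x̄_1 = 31673·57.23 − (1716·22.75 + 9127·64.55 + 4808·45.17 + 8850·32.92).
= 1812645.79 − 1136706.21 = 675939.58.
x̄_1 = 675939.58 / 7172 = 94.2470... → 94.25.

94.25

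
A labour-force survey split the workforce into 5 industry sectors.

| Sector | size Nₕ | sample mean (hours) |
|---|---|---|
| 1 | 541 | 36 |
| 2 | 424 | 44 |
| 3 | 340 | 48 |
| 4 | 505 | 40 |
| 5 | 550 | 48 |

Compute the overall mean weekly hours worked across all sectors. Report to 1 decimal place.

N = 2360; weights Wₕ = Nₕ/N = (0.2292, 0.1797, 0.1441, 0.2140, 0.2331).
x̄_st = Σ Wₕ·x̄ₕ = 0.2292·36 + 0.1797·44 + 0.1441·48 + 0.2140·40 + 0.2331·48 ≈ 42.819...
→ 42.8.

42.8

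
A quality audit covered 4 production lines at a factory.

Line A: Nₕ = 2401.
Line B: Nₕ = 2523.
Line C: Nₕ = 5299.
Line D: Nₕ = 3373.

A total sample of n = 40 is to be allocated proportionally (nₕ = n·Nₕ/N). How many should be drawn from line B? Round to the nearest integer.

7

N = 2401 + 2523 + 5299 + 3373 = 13596.
n_B = 40·2523/13596 = 7.423... → 7.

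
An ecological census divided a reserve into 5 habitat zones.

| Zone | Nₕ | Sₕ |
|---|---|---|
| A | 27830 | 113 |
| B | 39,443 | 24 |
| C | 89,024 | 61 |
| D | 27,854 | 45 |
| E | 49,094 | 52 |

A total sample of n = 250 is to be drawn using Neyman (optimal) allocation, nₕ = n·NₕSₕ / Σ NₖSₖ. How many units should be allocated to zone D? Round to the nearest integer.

24

A: NₕSₕ = 27830·113 = 3144790
B: NₕSₕ = 39443·24 = 946632
C: NₕSₕ = 89024·61 = 5430464
D: NₕSₕ = 27854·45 = 1253430
E: NₕSₕ = 49094·52 = 2552888
Σ NₕSₕ = 13328204.
n_D = 250·1253430/13328204 = 23.511... → 24.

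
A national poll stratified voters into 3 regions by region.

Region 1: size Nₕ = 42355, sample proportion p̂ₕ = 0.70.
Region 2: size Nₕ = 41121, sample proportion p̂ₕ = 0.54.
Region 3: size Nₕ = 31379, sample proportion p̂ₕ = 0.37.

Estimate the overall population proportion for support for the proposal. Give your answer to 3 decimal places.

N = 42355 + 41121 + 31379 = 114855.
Overall proportion = Σ (Nₕ/N)·p̂ₕ.
Σ Nₕp̂ₕ = 29648.5 + 22205.34 + 11610.23 = 63464.07.
63464.07 / 114855 = 0.55256... → 0.553.

0.553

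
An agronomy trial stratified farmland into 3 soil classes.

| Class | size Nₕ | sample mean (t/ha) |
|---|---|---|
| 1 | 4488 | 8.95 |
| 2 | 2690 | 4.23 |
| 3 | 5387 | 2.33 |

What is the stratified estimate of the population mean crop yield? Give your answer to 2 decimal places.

x̄_st = (Σ Nₕx̄ₕ) / (Σ Nₕ) = (4488·8.95 + 2690·4.23 + 5387·2.33) / 12565
= 64098.01 / 12565 = 5.1013... → 5.10.

5.10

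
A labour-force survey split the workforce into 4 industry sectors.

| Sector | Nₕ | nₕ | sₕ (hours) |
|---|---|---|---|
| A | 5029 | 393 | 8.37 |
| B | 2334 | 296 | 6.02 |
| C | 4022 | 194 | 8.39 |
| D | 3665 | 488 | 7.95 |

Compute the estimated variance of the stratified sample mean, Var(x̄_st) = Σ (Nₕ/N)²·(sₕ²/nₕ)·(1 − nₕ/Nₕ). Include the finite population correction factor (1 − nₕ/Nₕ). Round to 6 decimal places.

N = 15050. Term for each stratum: Wₕ²sₕ²/nₕ·(1−nₕ/Nₕ).
Var(x̄_st) = 0.018348917 + 0.002571185 + 0.024663982 + 0.006657829 = 0.052241912 → 0.052242.

0.052242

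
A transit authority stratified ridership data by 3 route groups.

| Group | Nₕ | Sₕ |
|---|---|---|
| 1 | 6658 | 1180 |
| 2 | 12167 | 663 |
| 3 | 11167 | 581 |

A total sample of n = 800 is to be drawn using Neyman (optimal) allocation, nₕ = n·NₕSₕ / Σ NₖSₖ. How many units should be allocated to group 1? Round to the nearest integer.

1: NₕSₕ = 6658·1180 = 7856440
2: NₕSₕ = 12167·663 = 8066721
3: NₕSₕ = 11167·581 = 6488027
Σ NₕSₕ = 22411188.
n_1 = 800·7856440/22411188 = 280.447... → 280.

280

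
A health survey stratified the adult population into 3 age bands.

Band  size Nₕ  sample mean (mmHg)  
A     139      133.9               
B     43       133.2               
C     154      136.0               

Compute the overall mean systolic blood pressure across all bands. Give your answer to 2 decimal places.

134.77

N = 336; weights Wₕ = Nₕ/N = (0.4137, 0.1280, 0.4583).
x̄_st = Σ Wₕ·x̄ₕ = 0.4137·133.9 + 0.1280·133.2 + 0.4583·136.0 ≈ 134.7729...
→ 134.77.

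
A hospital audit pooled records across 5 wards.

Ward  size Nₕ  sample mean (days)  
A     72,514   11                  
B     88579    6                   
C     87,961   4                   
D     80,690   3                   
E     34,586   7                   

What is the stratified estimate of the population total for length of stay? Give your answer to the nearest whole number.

2165144

A: 72514·11 = 797654
B: 88579·6 = 531474
C: 87961·4 = 351844
D: 80690·3 = 242070
E: 34586·7 = 242102
τ̂ = Σ Nₕx̄ₕ = 2165144.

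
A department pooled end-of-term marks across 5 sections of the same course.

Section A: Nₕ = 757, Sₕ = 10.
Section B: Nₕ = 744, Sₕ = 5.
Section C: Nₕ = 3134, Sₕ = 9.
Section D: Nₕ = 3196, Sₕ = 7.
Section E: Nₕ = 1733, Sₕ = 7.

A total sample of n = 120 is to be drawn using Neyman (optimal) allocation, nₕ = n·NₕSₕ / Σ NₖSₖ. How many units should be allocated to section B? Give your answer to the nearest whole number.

6

Σ NₕSₕ = 757·10 + 744·5 + 3134·9 + 3196·7 + 1733·7 = 73999.
Share for B: 3720/73999 = 0.05027.
n_B = 120 × 0.05027 = 6.033... → 6.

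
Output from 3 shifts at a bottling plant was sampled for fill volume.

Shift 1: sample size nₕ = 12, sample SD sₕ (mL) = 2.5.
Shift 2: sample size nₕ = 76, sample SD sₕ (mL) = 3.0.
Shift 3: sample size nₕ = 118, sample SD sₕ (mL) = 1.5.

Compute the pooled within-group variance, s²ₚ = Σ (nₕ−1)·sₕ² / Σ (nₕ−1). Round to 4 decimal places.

1: (12−1)·2.5² = 11·6.25 = 68.75
2: (76−1)·3.0² = 75·9 = 675
3: (118−1)·1.5² = 117·2.25 = 263.25
Numerator = 1007; denominator = Σ(nₕ−1) = 203.
s²ₚ = 1007/203 = 4.960591... → 4.9606.

4.9606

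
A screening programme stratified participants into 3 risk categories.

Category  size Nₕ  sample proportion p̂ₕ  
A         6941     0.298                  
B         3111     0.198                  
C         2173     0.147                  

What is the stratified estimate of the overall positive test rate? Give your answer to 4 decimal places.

N = 6941 + 3111 + 2173 = 12225.
Overall proportion = Σ (Nₕ/N)·p̂ₕ.
Σ Nₕp̂ₕ = 2068.418 + 615.978 + 319.431 = 3003.827.
3003.827 / 12225 = 0.245712... → 0.2457.

0.2457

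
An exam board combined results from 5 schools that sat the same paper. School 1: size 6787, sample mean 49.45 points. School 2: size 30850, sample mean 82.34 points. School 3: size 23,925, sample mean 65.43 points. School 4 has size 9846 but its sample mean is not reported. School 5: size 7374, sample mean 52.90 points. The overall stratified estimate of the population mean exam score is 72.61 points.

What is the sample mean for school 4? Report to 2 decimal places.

90.30

Σ Nₕx̄ₕ = N·μ, so 9846·x̄_4 = 78782·72.61 − (6787·49.45 + 30850·82.34 + 23925·65.43 + 7374·52.90).
= 5720361.02 − 4831303.5 = 889057.52.
x̄_4 = 889057.52 / 9846 = 90.2963... → 90.30.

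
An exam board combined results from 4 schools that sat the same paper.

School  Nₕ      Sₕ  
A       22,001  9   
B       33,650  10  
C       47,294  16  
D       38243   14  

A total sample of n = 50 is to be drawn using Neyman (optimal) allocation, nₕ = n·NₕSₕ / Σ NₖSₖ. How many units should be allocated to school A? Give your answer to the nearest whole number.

A: NₕSₕ = 22001·9 = 198009
B: NₕSₕ = 33650·10 = 336500
C: NₕSₕ = 47294·16 = 756704
D: NₕSₕ = 38243·14 = 535402
Σ NₕSₕ = 1826615.
n_A = 50·198009/1826615 = 5.420... → 5.

5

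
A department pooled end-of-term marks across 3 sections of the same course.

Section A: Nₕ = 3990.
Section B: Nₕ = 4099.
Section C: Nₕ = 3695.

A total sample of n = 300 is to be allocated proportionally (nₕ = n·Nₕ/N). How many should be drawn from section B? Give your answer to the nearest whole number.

Share of section B = 4099/11784 = 0.34784.
Allocate 300 × 0.34784 = 104.353... → 104.

104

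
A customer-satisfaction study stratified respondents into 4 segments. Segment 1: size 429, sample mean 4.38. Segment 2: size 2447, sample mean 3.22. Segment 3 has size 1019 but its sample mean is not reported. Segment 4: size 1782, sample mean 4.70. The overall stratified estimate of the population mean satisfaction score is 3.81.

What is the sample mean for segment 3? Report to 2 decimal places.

Σ Nₕx̄ₕ = N·μ, so 1019·x̄_3 = 5677·3.81 − (429·4.38 + 2447·3.22 + 1782·4.70).
= 21629.37 − 18133.76 = 3495.61.
x̄_3 = 3495.61 / 1019 = 3.4304... → 3.43.

3.43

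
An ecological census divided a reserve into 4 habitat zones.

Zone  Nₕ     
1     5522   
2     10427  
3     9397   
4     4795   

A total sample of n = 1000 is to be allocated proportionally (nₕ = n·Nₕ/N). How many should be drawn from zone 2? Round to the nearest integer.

N = 5522 + 10427 + 9397 + 4795 = 30141.
n_2 = 1000·10427/30141 = 345.941... → 346.

346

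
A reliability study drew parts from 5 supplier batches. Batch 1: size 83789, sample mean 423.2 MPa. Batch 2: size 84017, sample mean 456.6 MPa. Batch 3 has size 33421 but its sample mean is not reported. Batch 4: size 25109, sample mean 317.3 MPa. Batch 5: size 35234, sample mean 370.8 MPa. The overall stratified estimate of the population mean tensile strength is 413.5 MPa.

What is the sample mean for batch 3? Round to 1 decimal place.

398.1

N = 83789 + 84017 + 33421 + 25109 + 35234 = 261570.
Overall total = μ·N = 413.5·261570 = 108159195.
Subtract the known strata: 83789·423.2 + 84017·456.6 + 25109·317.3 + 35234·370.8 = 94853519.9.
Remaining total for batch 3: 108159195 − 94853519.9 = 13305675.1.
Divide by its size: 13305675.1 / 33421 = 398.123... → 398.1.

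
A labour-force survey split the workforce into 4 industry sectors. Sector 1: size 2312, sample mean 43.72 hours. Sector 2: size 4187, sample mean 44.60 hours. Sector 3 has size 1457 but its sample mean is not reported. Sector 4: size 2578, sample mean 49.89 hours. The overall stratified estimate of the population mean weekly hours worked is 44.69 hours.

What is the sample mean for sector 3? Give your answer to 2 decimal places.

37.29

Σ Nₕx̄ₕ = N·μ, so 1457·x̄_3 = 10534·44.69 − (2312·43.72 + 4187·44.60 + 2578·49.89).
= 470764.46 − 416437.26 = 54327.2.
x̄_3 = 54327.2 / 1457 = 37.2870... → 37.29.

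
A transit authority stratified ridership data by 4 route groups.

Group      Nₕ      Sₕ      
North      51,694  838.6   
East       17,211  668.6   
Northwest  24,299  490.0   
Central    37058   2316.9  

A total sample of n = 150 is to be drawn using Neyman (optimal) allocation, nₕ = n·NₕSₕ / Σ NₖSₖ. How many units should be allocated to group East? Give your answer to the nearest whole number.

Σ NₕSₕ = 51694·838.6 + 17211·668.6 + 24299·490.0 + 37058·2316.9 = 152624053.2.
Share for East: 11507274.6/152624053.2 = 0.07540.
n_East = 150 × 0.07540 = 11.309... → 11.

11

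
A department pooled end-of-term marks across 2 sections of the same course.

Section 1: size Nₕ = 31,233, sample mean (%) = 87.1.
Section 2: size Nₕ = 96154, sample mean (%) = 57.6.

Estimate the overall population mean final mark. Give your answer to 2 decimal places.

N = 31233 + 96154 = 127387.
Weight each subgroup mean by Nₕ/N and sum.
Σ Nₕx̄ₕ = 31233·87.1 + 96154·57.6 = 2720394.3 + 5538470.4 = 8258864.7.
Divide by N: 8258864.7 / 127387 = 64.8329... → 64.83.

64.83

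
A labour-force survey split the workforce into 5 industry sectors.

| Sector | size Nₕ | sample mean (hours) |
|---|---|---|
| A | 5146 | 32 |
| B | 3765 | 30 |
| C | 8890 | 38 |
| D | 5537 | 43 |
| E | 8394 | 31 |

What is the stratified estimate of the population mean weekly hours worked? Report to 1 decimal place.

N = 5146 + 3765 + 8890 + 5537 + 8394 = 31732.
The stratified mean weights each stratum mean by its population share Nₕ/N.
Σ Nₕx̄ₕ = 5146·32 + 3765·30 + 8890·38 + 5537·43 + 8394·31 = 164672 + 112950 + 337820 + 238091 + 260214 = 1113747.
Divide by N: 1113747 / 31732 = 35.099... → 35.1.

35.1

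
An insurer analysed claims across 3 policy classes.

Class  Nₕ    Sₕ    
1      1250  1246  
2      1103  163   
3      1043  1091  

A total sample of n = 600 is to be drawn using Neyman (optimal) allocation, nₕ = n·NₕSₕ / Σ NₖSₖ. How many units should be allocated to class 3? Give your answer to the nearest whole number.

237

Σ NₕSₕ = 1250·1246 + 1103·163 + 1043·1091 = 2875202.
Share for 3: 1137913/2875202 = 0.39577.
n_3 = 600 × 0.39577 = 237.461... → 237.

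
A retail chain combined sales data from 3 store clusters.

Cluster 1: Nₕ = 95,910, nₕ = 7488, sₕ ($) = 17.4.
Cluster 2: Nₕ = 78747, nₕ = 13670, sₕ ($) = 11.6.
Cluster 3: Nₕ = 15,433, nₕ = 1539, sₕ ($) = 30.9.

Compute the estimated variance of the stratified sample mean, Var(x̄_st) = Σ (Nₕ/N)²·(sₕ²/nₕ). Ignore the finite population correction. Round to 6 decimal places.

N = 190090. Term for each stratum: Wₕ²sₕ²/nₕ.
Var(x̄_st) = 0.010292998 + 0.001689262 + 0.004089409 = 0.016071669 → 0.016072.

0.016072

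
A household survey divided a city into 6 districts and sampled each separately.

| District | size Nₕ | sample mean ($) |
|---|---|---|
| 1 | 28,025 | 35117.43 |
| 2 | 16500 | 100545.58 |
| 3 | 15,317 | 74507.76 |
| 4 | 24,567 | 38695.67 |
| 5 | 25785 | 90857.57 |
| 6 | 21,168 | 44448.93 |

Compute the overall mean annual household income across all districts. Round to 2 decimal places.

61042.75

N = 131362; weights Wₕ = Nₕ/N = (0.2133, 0.1256, 0.1166, 0.1870, 0.1963, 0.1611).
x̄_st = Σ Wₕ·x̄ₕ = 0.2133·35117.43 + 0.1256·100545.58 + 0.1166·74507.76 + 0.1870·38695.67 + 0.1963·90857.57 + 0.1611·44448.93 ≈ 61042.7469...
→ 61042.75.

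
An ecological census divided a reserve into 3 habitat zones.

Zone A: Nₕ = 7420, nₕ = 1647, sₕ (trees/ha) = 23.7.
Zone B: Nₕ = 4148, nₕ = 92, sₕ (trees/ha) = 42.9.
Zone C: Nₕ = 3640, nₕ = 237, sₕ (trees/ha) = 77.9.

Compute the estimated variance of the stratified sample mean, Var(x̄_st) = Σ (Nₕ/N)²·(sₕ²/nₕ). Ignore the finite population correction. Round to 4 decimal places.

3.0362

N = 15208; Wₕ = Nₕ/N.
zone A: (7420/15208)²·23.7²/1647 = 0.0811833
zone B: (4148/15208)²·42.9²/92 = 1.4881957
zone C: (3640/15208)²·77.9²/237 = 1.4668481
Sum = 3.0362271 → 3.0362.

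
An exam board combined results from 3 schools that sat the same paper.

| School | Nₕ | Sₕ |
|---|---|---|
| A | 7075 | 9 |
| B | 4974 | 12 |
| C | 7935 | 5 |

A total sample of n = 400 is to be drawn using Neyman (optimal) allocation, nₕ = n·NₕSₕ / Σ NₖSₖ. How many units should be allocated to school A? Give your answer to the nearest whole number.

156

A: NₕSₕ = 7075·9 = 63675
B: NₕSₕ = 4974·12 = 59688
C: NₕSₕ = 7935·5 = 39675
Σ NₕSₕ = 163038.
n_A = 400·63675/163038 = 156.221... → 156.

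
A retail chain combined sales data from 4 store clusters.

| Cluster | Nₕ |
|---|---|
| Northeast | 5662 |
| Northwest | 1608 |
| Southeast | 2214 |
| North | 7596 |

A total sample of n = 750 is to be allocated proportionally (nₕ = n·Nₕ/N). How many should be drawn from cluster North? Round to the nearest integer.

N = 5662 + 1608 + 2214 + 7596 = 17080.
n_North = 750·7596/17080 = 333.548... → 334.

334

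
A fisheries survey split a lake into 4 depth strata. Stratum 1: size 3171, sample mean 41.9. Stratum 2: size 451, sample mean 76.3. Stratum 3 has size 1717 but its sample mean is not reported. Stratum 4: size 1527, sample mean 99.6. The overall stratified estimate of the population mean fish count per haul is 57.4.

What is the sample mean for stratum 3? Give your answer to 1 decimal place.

Σ Nₕx̄ₕ = N·μ, so 1717·x̄_3 = 6866·57.4 − (3171·41.9 + 451·76.3 + 1527·99.6).
= 394108.4 − 319365.4 = 74743.
x̄_3 = 74743 / 1717 = 43.531... → 43.5.

43.5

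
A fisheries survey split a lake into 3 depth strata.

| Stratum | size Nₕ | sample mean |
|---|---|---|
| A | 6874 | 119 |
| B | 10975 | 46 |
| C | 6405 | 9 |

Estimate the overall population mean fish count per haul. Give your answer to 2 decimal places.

N = 24254; weights Wₕ = Nₕ/N = (0.2834, 0.4525, 0.2641).
x̄_st = Σ Wₕ·x̄ₕ = 0.2834·119 + 0.4525·46 + 0.2641·9 ≈ 56.9185...
→ 56.92.

56.92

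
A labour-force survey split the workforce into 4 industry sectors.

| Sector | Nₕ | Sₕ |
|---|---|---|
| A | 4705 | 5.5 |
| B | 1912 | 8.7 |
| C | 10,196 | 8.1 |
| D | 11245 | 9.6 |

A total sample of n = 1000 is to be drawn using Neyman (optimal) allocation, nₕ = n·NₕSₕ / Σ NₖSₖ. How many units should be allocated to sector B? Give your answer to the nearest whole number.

71

A: NₕSₕ = 4705·5.5 = 25877.5
B: NₕSₕ = 1912·8.7 = 16634.4
C: NₕSₕ = 10196·8.1 = 82587.6
D: NₕSₕ = 11245·9.6 = 107952
Σ NₕSₕ = 233051.5.
n_B = 1000·16634.4/233051.5 = 71.376... → 71.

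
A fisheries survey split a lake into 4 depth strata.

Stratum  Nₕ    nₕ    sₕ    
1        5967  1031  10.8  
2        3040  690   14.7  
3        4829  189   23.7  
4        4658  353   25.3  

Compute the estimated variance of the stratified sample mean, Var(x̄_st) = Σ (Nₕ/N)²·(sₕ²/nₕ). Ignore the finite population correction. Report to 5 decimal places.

N = 18494; Wₕ = Nₕ/N.
stratum 1: (5967/18494)²·10.8²/1031 = 0.01177712
stratum 2: (3040/18494)²·14.7²/690 = 0.00846196
stratum 3: (4829/18494)²·23.7²/189 = 0.20262246
stratum 4: (4658/18494)²·25.3²/353 = 0.11502801
Sum = 0.33788956 → 0.33789.

0.33789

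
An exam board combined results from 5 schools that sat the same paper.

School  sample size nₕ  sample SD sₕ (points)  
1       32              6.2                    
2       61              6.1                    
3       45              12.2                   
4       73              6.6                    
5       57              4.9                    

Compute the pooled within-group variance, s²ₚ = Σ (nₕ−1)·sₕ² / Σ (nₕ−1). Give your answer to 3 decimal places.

54.958

1: (32−1)·6.2² = 31·38.44 = 1191.64
2: (61−1)·6.1² = 60·37.21 = 2232.6
3: (45−1)·12.2² = 44·148.84 = 6548.96
4: (73−1)·6.6² = 72·43.56 = 3136.32
5: (57−1)·4.9² = 56·24.01 = 1344.56
Numerator = 14454.08; denominator = Σ(nₕ−1) = 263.
s²ₚ = 14454.08/263 = 54.95848... → 54.958.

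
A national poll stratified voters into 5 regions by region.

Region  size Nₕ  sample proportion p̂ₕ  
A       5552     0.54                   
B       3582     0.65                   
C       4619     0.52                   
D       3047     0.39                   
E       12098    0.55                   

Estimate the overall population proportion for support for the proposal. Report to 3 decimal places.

N = 5552 + 3582 + 4619 + 3047 + 12098 = 28898.
Overall proportion = Σ (Nₕ/N)·p̂ₕ.
Σ Nₕp̂ₕ = 2998.08 + 2328.3 + 2401.88 + 1188.33 + 6653.9 = 15570.49.
15570.49 / 28898 = 0.53881... → 0.539.

0.539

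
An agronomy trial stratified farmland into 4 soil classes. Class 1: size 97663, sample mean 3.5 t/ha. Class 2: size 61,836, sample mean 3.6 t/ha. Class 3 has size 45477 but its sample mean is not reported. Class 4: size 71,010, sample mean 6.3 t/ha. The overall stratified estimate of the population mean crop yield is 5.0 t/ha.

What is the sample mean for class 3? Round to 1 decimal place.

8.1

N = 97663 + 61836 + 45477 + 71010 = 275986.
Overall total = μ·N = 5.0·275986 = 1379930.
Subtract the known strata: 97663·3.5 + 61836·3.6 + 71010·6.3 = 1011793.1.
Remaining total for class 3: 1379930 − 1011793.1 = 368136.9.
Divide by its size: 368136.9 / 45477 = 8.095... → 8.1.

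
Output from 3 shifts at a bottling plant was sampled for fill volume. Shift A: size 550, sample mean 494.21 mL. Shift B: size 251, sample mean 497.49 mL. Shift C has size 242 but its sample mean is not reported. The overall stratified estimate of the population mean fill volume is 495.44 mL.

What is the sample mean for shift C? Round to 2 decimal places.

N = 550 + 251 + 242 = 1043.
Overall total = μ·N = 495.44·1043 = 516743.92.
Subtract the known strata: 550·494.21 + 251·497.49 = 396685.49.
Remaining total for shift C: 516743.92 − 396685.49 = 120058.43.
Divide by its size: 120058.43 / 242 = 496.1092... → 496.11.

496.11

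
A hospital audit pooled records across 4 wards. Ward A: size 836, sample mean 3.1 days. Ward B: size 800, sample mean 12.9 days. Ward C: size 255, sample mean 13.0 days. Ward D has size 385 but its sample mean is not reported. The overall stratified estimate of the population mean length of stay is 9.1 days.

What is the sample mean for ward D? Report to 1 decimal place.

11.6

N = 836 + 800 + 255 + 385 = 2276.
Overall total = μ·N = 9.1·2276 = 20711.6.
Subtract the known strata: 836·3.1 + 800·12.9 + 255·13.0 = 16226.6.
Remaining total for ward D: 20711.6 − 16226.6 = 4485.
Divide by its size: 4485 / 385 = 11.649... → 11.6.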